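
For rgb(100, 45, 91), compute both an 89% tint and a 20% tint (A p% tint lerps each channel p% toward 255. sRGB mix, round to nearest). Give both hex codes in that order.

89% tint:
  R: 100 + 0.89×(255−100) = 100 + 137.95 = 237.95 → 238
  G: 45 + 0.89×(255−45) = 45 + 186.9 = 231.9 → 232
  B: 91 + 0.89×(255−91) = 91 + 145.96 = 236.96 → 237
  → #EEE8ED
20% tint:
  R: 100 + 0.2×(255−100) = 100 + 31 = 131 → 131
  G: 45 + 0.2×(255−45) = 45 + 42 = 87 → 87
  B: 91 + 0.2×(255−91) = 91 + 32.8 = 123.8 → 124
  → #83577C

#EEE8ED, #83577C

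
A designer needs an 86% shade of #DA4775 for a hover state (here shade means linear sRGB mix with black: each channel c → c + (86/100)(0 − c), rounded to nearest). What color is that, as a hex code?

#1F0A10

#DA4775 is rgb(218, 71, 117).
Per channel, c → c + 0.86(0 − c):
  R: 218 + 0.86×(0−218) = 218 − 187.48 = 30.52 → 31
  G: 71 + 0.86×(0−71) = 71 − 61.06 = 9.94 → 10
  B: 117 + 0.86×(0−117) = 117 − 100.62 = 16.38 → 16
rgb(31, 10, 16) = #1F0A10.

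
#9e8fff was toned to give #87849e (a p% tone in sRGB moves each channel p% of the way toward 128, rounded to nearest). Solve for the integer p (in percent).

76%

#9e8fff is rgb(158, 143, 255); #87849e is rgb(135, 132, 158).
On the B channel (widest range): 158 ≈ 255 + (p/100)(128 − 255), so p ≈ 100×(158 − 255)/(128 − 255) = -9700/-127 = 76.38.
p = 76 reproduces all three channels after rounding.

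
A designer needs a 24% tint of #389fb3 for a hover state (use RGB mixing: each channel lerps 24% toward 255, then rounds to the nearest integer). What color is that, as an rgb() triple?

rgb(104, 182, 197)

#389fb3 is rgb(56, 159, 179).
Per channel, c → c + 0.24(255 − c):
  R: 56 + 0.24×(255−56) = 56 + 47.76 = 103.76 → 104
  G: 159 + 0.24×(255−159) = 159 + 23.04 = 182.04 → 182
  B: 179 + 0.24×(255−179) = 179 + 18.24 = 197.24 → 197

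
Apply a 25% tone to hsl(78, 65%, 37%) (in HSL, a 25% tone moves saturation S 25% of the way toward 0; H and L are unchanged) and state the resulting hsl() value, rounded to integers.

hsl(78, 49%, 37%)

S moves 25% from 65 toward 0: 65 − 16.25 = 48.75 → 49.
H and L are unchanged.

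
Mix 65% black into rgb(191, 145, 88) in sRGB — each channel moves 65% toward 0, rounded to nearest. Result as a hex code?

#43331f

Lerp each channel 65% toward 0:
  R: 191 + 0.65×(0−191) = 191 − 124.15 = 66.85 → 67
  G: 145 + 0.65×(0−145) = 145 − 94.25 = 50.75 → 51
  B: 88 + 0.65×(0−88) = 88 − 57.2 = 30.8 → 31
rgb(67, 51, 31) = #43331f.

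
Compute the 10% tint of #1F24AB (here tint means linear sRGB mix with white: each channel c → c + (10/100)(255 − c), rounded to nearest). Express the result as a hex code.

#353AB3

#1F24AB is rgb(31, 36, 171).
Lerp each channel 10% toward 255:
  R: 31 + 0.1×(255−31) = 31 + 22.4 = 53.4 → 53
  G: 36 + 0.1×(255−36) = 36 + 21.9 = 57.9 → 58
  B: 171 + 8.4 = 179.4 → 179
rgb(53, 58, 179) = #353AB3.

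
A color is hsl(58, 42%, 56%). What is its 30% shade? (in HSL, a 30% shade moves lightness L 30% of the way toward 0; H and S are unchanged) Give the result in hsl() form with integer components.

hsl(58, 42%, 39%)

L moves 30% from 56 toward 0: 56 − 16.8 = 39.2 → 39.
H and S are unchanged.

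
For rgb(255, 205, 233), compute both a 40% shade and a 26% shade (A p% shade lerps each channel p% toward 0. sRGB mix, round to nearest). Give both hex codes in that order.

40% shade:
  R: 255 + 0.4×(0−255) = 255 − 102 = 153 → 153
  G: 205 + 0.4×(0−205) = 205 − 82 = 123 → 123
  B: 233 + 0.4×(0−233) = 233 − 93.2 = 139.8 → 140
  → #997B8C
26% shade:
  R: 255 − 66.3 = 188.7 → 189
  G: 205 − 53.3 = 151.7 → 152
  B: 233 + 0.26×(0−233) = 233 − 60.58 = 172.42 → 172
  → #BD98AC

#997B8C, #BD98AC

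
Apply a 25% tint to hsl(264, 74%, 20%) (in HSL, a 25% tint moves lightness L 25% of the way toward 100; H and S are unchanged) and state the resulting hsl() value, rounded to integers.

hsl(264, 74%, 40%)

L moves 25% from 20 toward 100: 20 + 20 = 40 → 40.
H and S are unchanged.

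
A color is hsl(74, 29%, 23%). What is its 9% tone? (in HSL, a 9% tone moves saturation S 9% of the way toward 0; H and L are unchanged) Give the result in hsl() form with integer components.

S moves 9% from 29 toward 0: 29 − 2.61 = 26.39 → 26.
H and L are unchanged.

hsl(74, 26%, 23%)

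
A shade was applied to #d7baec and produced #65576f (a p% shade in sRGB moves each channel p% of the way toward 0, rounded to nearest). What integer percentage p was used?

#d7baec is rgb(215, 186, 236); #65576f is rgb(101, 87, 111).
On the B channel (widest range): 111 ≈ 236 + (p/100)(0 − 236), so p ≈ 100×(111 − 236)/(0 − 236) = -12500/-236 = 52.97.
p = 53 reproduces all three channels after rounding.

53%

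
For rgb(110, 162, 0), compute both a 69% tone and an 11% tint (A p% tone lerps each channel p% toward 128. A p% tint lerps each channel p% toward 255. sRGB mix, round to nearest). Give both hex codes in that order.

#7A8B58, #7EAC1C

69% tone:
  R: 110 + 12.42 = 122.42 → 122
  G: 162 + 0.69×(128−162) = 162 − 23.46 = 138.54 → 139
  B: 0 + 88.32 = 88.32 → 88
  → #7A8B58
11% tint:
  R: 110 + 0.11×(255−110) = 110 + 15.95 = 125.95 → 126
  G: 162 + 0.11×(255−162) = 162 + 10.23 = 172.23 → 172
  B: 0 + 28.05 = 28.05 → 28
  → #7EAC1C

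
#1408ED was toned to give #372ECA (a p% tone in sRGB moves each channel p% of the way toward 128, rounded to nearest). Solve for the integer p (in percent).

#1408ED is rgb(20, 8, 237); #372ECA is rgb(55, 46, 202).
On the G channel (widest range): 46 ≈ 8 + (p/100)(128 − 8), so p ≈ 100×(46 − 8)/(128 − 8) = 3800/120 = 31.67.
p = 32 reproduces all three channels after rounding.

32%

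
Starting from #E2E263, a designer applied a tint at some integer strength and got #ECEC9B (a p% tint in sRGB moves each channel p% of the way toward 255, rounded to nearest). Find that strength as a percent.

36%

#E2E263 is rgb(226, 226, 99); #ECEC9B is rgb(236, 236, 155).
On the B channel (widest range): 155 ≈ 99 + (p/100)(255 − 99), so p ≈ 100×(155 − 99)/(255 − 99) = 5600/156 = 35.90.
p = 36 reproduces all three channels after rounding.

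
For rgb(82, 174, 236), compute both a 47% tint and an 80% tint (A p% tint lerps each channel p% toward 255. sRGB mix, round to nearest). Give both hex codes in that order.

47% tint:
  R: 82 + 0.47×(255−82) = 82 + 81.31 = 163.31 → 163
  G: 174 + 0.47×(255−174) = 174 + 38.07 = 212.07 → 212
  B: 236 + 0.47×(255−236) = 236 + 8.93 = 244.93 → 245
  → #a3d4f5
80% tint:
  R: 82 + 0.8×(255−82) = 82 + 138.4 = 220.4 → 220
  G: 174 + 0.8×(255−174) = 174 + 64.8 = 238.8 → 239
  B: 236 + 0.8×(255−236) = 236 + 15.2 = 251.2 → 251
  → #dceffb

#a3d4f5, #dceffb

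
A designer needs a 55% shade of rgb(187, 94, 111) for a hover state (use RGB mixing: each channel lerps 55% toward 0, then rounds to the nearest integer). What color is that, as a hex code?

#542a32

A 55% shade moves each channel 55% toward 0:
  R: 187 + 0.55×(0−187) = 187 − 102.85 = 84.15 → 84
  G: 94 + 0.55×(0−94) = 94 − 51.7 = 42.3 → 42
  B: 111 − 61.05 = 49.95 → 50
rgb(84, 42, 50) = #542a32.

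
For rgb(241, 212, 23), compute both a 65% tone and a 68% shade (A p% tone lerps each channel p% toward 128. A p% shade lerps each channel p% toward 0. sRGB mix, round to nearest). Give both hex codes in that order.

#A89D5B, #4D4407

65% tone:
  R: 241 + 0.65×(128−241) = 241 − 73.45 = 167.55 → 168
  G: 212 − 54.6 = 157.4 → 157
  B: 23 + 0.65×(128−23) = 23 + 68.25 = 91.25 → 91
  → #A89D5B
68% shade:
  R: 241 + 0.68×(0−241) = 241 − 163.88 = 77.12 → 77
  G: 212 + 0.68×(0−212) = 212 − 144.16 = 67.84 → 68
  B: 23 + 0.68×(0−23) = 23 − 15.64 = 7.36 → 7
  → #4D4407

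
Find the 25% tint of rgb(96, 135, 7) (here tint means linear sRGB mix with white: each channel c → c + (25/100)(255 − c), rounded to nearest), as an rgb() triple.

Lerp each channel 25% toward 255:
  R: 96 + 39.75 = 135.75 → 136
  G: 135 + 0.25×(255−135) = 135 + 30 = 165 → 165
  B: 7 + 62 = 69 → 69

rgb(136, 165, 69)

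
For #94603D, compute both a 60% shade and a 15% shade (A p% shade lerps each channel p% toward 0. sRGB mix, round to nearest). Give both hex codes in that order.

#3B2618, #7E5234

#94603D is rgb(148, 96, 61).
60% shade:
  R: 148 + 0.6×(0−148) = 148 − 88.8 = 59.2 → 59
  G: 96 + 0.6×(0−96) = 96 − 57.6 = 38.4 → 38
  B: 61 + 0.6×(0−61) = 61 − 36.6 = 24.4 → 24
  → #3B2618
15% shade:
  R: 148 − 22.2 = 125.8 → 126
  G: 96 − 14.4 = 81.6 → 82
  B: 61 − 9.15 = 51.85 → 52
  → #7E5234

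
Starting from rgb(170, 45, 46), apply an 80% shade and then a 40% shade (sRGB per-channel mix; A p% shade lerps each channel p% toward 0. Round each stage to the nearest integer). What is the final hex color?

An 80% shade moves each channel 80% toward 0:
  R: 170 + 0.8×(0−170) = 170 − 136 = 34 → 34
  G: 45 − 36 = 9 → 9
  B: 46 + 0.8×(0−46) = 46 − 36.8 = 9.2 → 9
After the shade: rgb(34, 9, 9) = #220909.
A 40% shade moves each channel 40% toward 0:
  R: 34 + 0.4×(0−34) = 34 − 13.6 = 20.4 → 20
  G: 9 − 3.6 = 5.4 → 5
  B: 9 − 3.6 = 5.4 → 5
rgb(20, 5, 5) = #140505.

#140505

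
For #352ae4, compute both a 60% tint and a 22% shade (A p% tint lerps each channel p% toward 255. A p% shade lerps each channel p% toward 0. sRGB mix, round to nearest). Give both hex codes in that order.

#352ae4 is rgb(53, 42, 228).
60% tint:
  R: 53 + 121.2 = 174.2 → 174
  G: 42 + 127.8 = 169.8 → 170
  B: 228 + 16.2 = 244.2 → 244
  → #aeaaf4
22% shade:
  R: 53 + 0.22×(0−53) = 53 − 11.66 = 41.34 → 41
  G: 42 + 0.22×(0−42) = 42 − 9.24 = 32.76 → 33
  B: 228 + 0.22×(0−228) = 228 − 50.16 = 177.84 → 178
  → #2921b2

#aeaaf4, #2921b2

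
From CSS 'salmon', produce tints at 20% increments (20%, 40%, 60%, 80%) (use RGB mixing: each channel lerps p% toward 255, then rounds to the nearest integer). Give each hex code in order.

#FB998E, #FCB3AA, #FDCCC7, #FEE6E3

CSS salmon is rgb(250, 128, 114).
20%: (250 + 1 = 251→251, 128 + 25.4 = 153.4→153, 114 + 28.2 = 142.2→142) → #FB998E
40%: (250 + 2 = 252→252, 128 + 50.8 = 178.8→179, 114 + 56.4 = 170.4→170) → #FCB3AA
60%: (250 + 3 = 253→253, 128 + 76.2 = 204.2→204, 114 + 84.6 = 198.6→199) → #FDCCC7
80%: (250 + 4 = 254→254, 128 + 101.6 = 229.6→230, 114 + 112.8 = 226.8→227) → #FEE6E3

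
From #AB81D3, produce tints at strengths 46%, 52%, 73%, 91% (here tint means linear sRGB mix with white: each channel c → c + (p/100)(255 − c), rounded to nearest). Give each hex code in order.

#AB81D3 is rgb(171, 129, 211).
46%: (171 + 38.64 = 209.64→210, 129 + 57.96 = 186.96→187, 211 + 20.24 = 231.24→231) → #D2BBE7
52%: (171 + 43.68 = 214.68→215, 129 + 65.52 = 194.52→195, 211 + 22.88 = 233.88→234) → #D7C3EA
73%: (171 + 61.32 = 232.32→232, 129 + 91.98 = 220.98→221, 211 + 32.12 = 243.12→243) → #E8DDF3
91%: (171 + 76.44 = 247.44→247, 129 + 114.66 = 243.66→244, 211 + 40.04 = 251.04→251) → #F7F4FB

#D2BBE7, #D7C3EA, #E8DDF3, #F7F4FB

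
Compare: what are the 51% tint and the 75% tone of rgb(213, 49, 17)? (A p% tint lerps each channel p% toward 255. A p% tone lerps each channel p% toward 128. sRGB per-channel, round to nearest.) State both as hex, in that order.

51% tint:
  R: 213 + 0.51×(255−213) = 213 + 21.42 = 234.42 → 234
  G: 49 + 0.51×(255−49) = 49 + 105.06 = 154.06 → 154
  B: 17 + 0.51×(255−17) = 17 + 121.38 = 138.38 → 138
  → #ea9a8a
75% tone:
  R: 213 + 0.75×(128−213) = 213 − 63.75 = 149.25 → 149
  G: 49 + 59.25 = 108.25 → 108
  B: 17 + 83.25 = 100.25 → 100
  → #956c64

#ea9a8a, #956c64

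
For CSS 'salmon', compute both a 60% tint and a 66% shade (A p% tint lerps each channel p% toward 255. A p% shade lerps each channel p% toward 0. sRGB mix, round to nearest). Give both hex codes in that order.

CSS salmon is rgb(250, 128, 114).
60% tint:
  R: 250 + 0.6×(255−250) = 250 + 3 = 253 → 253
  G: 128 + 0.6×(255−128) = 128 + 76.2 = 204.2 → 204
  B: 114 + 84.6 = 198.6 → 199
  → #FDCCC7
66% shade:
  R: 250 + 0.66×(0−250) = 250 − 165 = 85 → 85
  G: 128 + 0.66×(0−128) = 128 − 84.48 = 43.52 → 44
  B: 114 + 0.66×(0−114) = 114 − 75.24 = 38.76 → 39
  → #552C27

#FDCCC7, #552C27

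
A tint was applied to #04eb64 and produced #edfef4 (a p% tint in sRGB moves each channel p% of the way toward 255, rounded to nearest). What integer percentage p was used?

93%

#04eb64 is rgb(4, 235, 100); #edfef4 is rgb(237, 254, 244).
On the R channel (widest range): 237 ≈ 4 + (p/100)(255 − 4), so p ≈ 100×(237 − 4)/(255 − 4) = 23300/251 = 92.83.
p = 93 reproduces all three channels after rounding.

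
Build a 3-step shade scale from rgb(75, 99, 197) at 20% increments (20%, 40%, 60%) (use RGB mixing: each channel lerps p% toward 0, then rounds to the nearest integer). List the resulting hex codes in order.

#3c4f9e, #2d3b76, #1e284f

20%: (75 − 15 = 60→60, 99 − 19.8 = 79.2→79, 197 − 39.4 = 157.6→158) → #3c4f9e
40%: (75 − 30 = 45→45, 99 − 39.6 = 59.4→59, 197 − 78.8 = 118.2→118) → #2d3b76
60%: (75 − 45 = 30→30, 99 − 59.4 = 39.6→40, 197 − 118.2 = 78.8→79) → #1e284f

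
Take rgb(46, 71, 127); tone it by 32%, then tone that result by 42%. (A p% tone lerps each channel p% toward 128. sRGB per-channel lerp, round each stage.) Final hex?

#60697f

Lerp each channel 32% toward 128:
  R: 46 + 26.24 = 72.24 → 72
  G: 71 + 18.24 = 89.24 → 89
  B: 127 + 0.32 = 127.32 → 127
After the tone: rgb(72, 89, 127) = #48597f.
A 42% tone moves each channel 42% toward 128:
  R: 72 + 23.52 = 95.52 → 96
  G: 89 + 16.38 = 105.38 → 105
  B: 127 + 0.42 = 127.42 → 127
rgb(96, 105, 127) = #60697f.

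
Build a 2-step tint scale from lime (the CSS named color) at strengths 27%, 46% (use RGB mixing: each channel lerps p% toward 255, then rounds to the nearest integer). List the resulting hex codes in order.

#45FF45, #75FF75

CSS lime is rgb(0, 255, 0).
27%: (0 + 68.85 = 68.85→69, 255→255, 0 + 68.85 = 68.85→69) → #45FF45
46%: (0 + 117.3 = 117.3→117, 255→255, 0 + 117.3 = 117.3→117) → #75FF75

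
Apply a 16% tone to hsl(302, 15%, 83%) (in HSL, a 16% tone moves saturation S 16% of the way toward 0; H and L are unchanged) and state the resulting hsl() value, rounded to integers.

hsl(302, 13%, 83%)

S moves 16% from 15 toward 0: 15 − 2.4 = 12.6 → 13.
H and L are unchanged.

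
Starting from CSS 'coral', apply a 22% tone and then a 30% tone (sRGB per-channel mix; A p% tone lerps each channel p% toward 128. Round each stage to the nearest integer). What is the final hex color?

CSS coral is rgb(255, 127, 80).
A 22% tone moves each channel 22% toward 128:
  R: 255 − 27.94 = 227.06 → 227
  G: 127 + 0.22×(128−127) = 127 + 0.22 = 127.22 → 127
  B: 80 + 10.56 = 90.56 → 91
After the tone: rgb(227, 127, 91) = #E37F5B.
A 30% tone moves each channel 30% toward 128:
  R: 227 − 29.7 = 197.3 → 197
  G: 127 + 0.3×(128−127) = 127 + 0.3 = 127.3 → 127
  B: 91 + 0.3×(128−91) = 91 + 11.1 = 102.1 → 102
rgb(197, 127, 102) = #C57F66.

#C57F66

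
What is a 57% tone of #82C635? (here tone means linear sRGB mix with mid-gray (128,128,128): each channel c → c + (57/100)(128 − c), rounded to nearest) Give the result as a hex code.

#82C635 is rgb(130, 198, 53).
Per channel, c → c + 0.57(128 − c):
  R: 130 + 0.57×(128−130) = 130 − 1.14 = 128.86 → 129
  G: 198 + 0.57×(128−198) = 198 − 39.9 = 158.1 → 158
  B: 53 + 0.57×(128−53) = 53 + 42.75 = 95.75 → 96
rgb(129, 158, 96) = #819E60.

#819E60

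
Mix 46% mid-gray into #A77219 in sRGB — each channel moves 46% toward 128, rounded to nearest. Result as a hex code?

#957848

#A77219 is rgb(167, 114, 25).
Per channel, c → c + 0.46(128 − c):
  R: 167 + 0.46×(128−167) = 167 − 17.94 = 149.06 → 149
  G: 114 + 0.46×(128−114) = 114 + 6.44 = 120.44 → 120
  B: 25 + 47.38 = 72.38 → 72
rgb(149, 120, 72) = #957848.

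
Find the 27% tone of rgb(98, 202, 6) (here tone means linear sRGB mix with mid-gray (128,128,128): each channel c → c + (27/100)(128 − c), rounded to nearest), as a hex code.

#6AB627

A 27% tone moves each channel 27% toward 128:
  R: 98 + 8.1 = 106.1 → 106
  G: 202 + 0.27×(128−202) = 202 − 19.98 = 182.02 → 182
  B: 6 + 0.27×(128−6) = 6 + 32.94 = 38.94 → 39
rgb(106, 182, 39) = #6AB627.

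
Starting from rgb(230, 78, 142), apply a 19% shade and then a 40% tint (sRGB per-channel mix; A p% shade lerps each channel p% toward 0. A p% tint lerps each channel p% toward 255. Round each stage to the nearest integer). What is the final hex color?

Lerp each channel 19% toward 0:
  R: 230 − 43.7 = 186.3 → 186
  G: 78 + 0.19×(0−78) = 78 − 14.82 = 63.18 → 63
  B: 142 − 26.98 = 115.02 → 115
After the shade: rgb(186, 63, 115) = #ba3f73.
Lerp each channel 40% toward 255:
  R: 186 + 0.4×(255−186) = 186 + 27.6 = 213.6 → 214
  G: 63 + 76.8 = 139.8 → 140
  B: 115 + 56 = 171 → 171
rgb(214, 140, 171) = #d68cab.

#d68cab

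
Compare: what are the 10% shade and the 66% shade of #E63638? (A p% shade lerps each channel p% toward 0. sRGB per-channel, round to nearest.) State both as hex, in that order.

#CF3132, #4E1213

#E63638 is rgb(230, 54, 56).
10% shade:
  R: 230 + 0.1×(0−230) = 230 − 23 = 207 → 207
  G: 54 − 5.4 = 48.6 → 49
  B: 56 + 0.1×(0−56) = 56 − 5.6 = 50.4 → 50
  → #CF3132
66% shade:
  R: 230 − 151.8 = 78.2 → 78
  G: 54 + 0.66×(0−54) = 54 − 35.64 = 18.36 → 18
  B: 56 + 0.66×(0−56) = 56 − 36.96 = 19.04 → 19
  → #4E1213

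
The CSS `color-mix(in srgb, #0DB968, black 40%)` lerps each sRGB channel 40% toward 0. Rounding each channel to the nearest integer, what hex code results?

#0DB968 is rgb(13, 185, 104).
Per channel, c → c + 0.4(0 − c):
  R: 13 + 0.4×(0−13) = 13 − 5.2 = 7.8 → 8
  G: 185 + 0.4×(0−185) = 185 − 74 = 111 → 111
  B: 104 + 0.4×(0−104) = 104 − 41.6 = 62.4 → 62
rgb(8, 111, 62) = #086F3E.

#086F3E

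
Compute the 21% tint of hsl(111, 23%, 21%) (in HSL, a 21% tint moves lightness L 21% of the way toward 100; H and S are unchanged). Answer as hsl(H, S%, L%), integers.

L moves 21% from 21 toward 100: 21 + 16.59 = 37.59 → 38.
H and S are unchanged.

hsl(111, 23%, 38%)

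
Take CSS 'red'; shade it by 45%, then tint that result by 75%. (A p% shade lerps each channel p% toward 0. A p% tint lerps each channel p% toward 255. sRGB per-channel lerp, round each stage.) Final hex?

CSS red is rgb(255, 0, 0).
A 45% shade moves each channel 45% toward 0:
  R: 255 − 114.75 = 140.25 → 140
  G: 0 + 0.45×(0−0) = 0 + 0 = 0 → 0
  B: 0 + 0 = 0 → 0
After the shade: rgb(140, 0, 0) = #8c0000.
Per channel, c → c + 0.75(255 − c):
  R: 140 + 86.25 = 226.25 → 226
  G: 0 + 0.75×(255−0) = 0 + 191.25 = 191.25 → 191
  B: 0 + 191.25 = 191.25 → 191
rgb(226, 191, 191) = #e2bfbf.

#e2bfbf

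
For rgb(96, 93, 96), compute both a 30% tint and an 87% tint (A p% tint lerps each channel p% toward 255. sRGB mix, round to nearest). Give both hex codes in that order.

#908e90, #eaeaea

30% tint:
  R: 96 + 0.3×(255−96) = 96 + 47.7 = 143.7 → 144
  G: 93 + 0.3×(255−93) = 93 + 48.6 = 141.6 → 142
  B: 96 + 0.3×(255−96) = 96 + 47.7 = 143.7 → 144
  → #908e90
87% tint:
  R: 96 + 0.87×(255−96) = 96 + 138.33 = 234.33 → 234
  G: 93 + 0.87×(255−93) = 93 + 140.94 = 233.94 → 234
  B: 96 + 0.87×(255−96) = 96 + 138.33 = 234.33 → 234
  → #eaeaea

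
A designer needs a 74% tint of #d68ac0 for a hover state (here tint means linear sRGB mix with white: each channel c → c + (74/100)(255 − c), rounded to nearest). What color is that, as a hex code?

#d68ac0 is rgb(214, 138, 192).
A 74% tint moves each channel 74% toward 255:
  R: 214 + 0.74×(255−214) = 214 + 30.34 = 244.34 → 244
  G: 138 + 86.58 = 224.58 → 225
  B: 192 + 46.62 = 238.62 → 239
rgb(244, 225, 239) = #f4e1ef.

#f4e1ef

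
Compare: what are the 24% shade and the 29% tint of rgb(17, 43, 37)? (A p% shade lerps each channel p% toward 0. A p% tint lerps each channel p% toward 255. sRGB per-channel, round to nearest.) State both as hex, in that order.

#0D211C, #566864

24% shade:
  R: 17 + 0.24×(0−17) = 17 − 4.08 = 12.92 → 13
  G: 43 + 0.24×(0−43) = 43 − 10.32 = 32.68 → 33
  B: 37 + 0.24×(0−37) = 37 − 8.88 = 28.12 → 28
  → #0D211C
29% tint:
  R: 17 + 0.29×(255−17) = 17 + 69.02 = 86.02 → 86
  G: 43 + 61.48 = 104.48 → 104
  B: 37 + 0.29×(255−37) = 37 + 63.22 = 100.22 → 100
  → #566864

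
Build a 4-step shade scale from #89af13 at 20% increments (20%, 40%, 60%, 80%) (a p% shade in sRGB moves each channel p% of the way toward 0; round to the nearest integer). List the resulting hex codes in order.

#6e8c0f, #52690b, #374608, #1b2304

#89af13 is rgb(137, 175, 19).
20%: (137 − 27.4 = 109.6→110, 175 − 35 = 140→140, 19 − 3.8 = 15.2→15) → #6e8c0f
40%: (137 − 54.8 = 82.2→82, 175 − 70 = 105→105, 19 − 7.6 = 11.4→11) → #52690b
60%: (137 − 82.2 = 54.8→55, 175 − 105 = 70→70, 19 − 11.4 = 7.6→8) → #374608
80%: (137 − 109.6 = 27.4→27, 175 − 140 = 35→35, 19 − 15.2 = 3.8→4) → #1b2304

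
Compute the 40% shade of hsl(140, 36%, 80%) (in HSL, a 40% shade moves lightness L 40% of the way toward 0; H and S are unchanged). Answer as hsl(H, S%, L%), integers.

hsl(140, 36%, 48%)

L moves 40% from 80 toward 0: 80 − 32 = 48 → 48.
H and S are unchanged.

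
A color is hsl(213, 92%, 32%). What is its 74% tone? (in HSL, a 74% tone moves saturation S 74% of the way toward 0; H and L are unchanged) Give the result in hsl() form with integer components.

S moves 74% from 92 toward 0: 92 − 68.08 = 23.92 → 24.
H and L are unchanged.

hsl(213, 24%, 32%)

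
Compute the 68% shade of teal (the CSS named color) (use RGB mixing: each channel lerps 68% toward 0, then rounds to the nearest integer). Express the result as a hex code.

CSS teal is rgb(0, 128, 128).
A 68% shade moves each channel 68% toward 0:
  R: 0 + 0.68×(0−0) = 0 + 0 = 0 → 0
  G: 128 + 0.68×(0−128) = 128 − 87.04 = 40.96 → 41
  B: 128 + 0.68×(0−128) = 128 − 87.04 = 40.96 → 41
rgb(0, 41, 41) = #002929.

#002929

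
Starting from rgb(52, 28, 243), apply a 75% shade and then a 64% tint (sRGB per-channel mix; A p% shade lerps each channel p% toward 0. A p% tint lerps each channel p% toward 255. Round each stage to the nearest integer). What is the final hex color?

Lerp each channel 75% toward 0:
  R: 52 + 0.75×(0−52) = 52 − 39 = 13 → 13
  G: 28 − 21 = 7 → 7
  B: 243 + 0.75×(0−243) = 243 − 182.25 = 60.75 → 61
After the shade: rgb(13, 7, 61) = #0d073d.
A 64% tint moves each channel 64% toward 255:
  R: 13 + 0.64×(255−13) = 13 + 154.88 = 167.88 → 168
  G: 7 + 0.64×(255−7) = 7 + 158.72 = 165.72 → 166
  B: 61 + 0.64×(255−61) = 61 + 124.16 = 185.16 → 185
rgb(168, 166, 185) = #a8a6b9.

#a8a6b9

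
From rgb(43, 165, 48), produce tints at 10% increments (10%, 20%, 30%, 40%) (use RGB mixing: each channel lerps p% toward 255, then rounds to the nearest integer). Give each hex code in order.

10%: (43 + 21.2 = 64.2→64, 165 + 9 = 174→174, 48 + 20.7 = 68.7→69) → #40ae45
20%: (43 + 42.4 = 85.4→85, 165 + 18 = 183→183, 48 + 41.4 = 89.4→89) → #55b759
30%: (43 + 63.6 = 106.6→107, 165 + 27 = 192→192, 48 + 62.1 = 110.1→110) → #6bc06e
40%: (43 + 84.8 = 127.8→128, 165 + 36 = 201→201, 48 + 82.8 = 130.8→131) → #80c983

#40ae45, #55b759, #6bc06e, #80c983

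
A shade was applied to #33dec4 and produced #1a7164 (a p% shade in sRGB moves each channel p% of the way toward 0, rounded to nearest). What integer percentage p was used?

#33dec4 is rgb(51, 222, 196); #1a7164 is rgb(26, 113, 100).
On the G channel (widest range): 113 ≈ 222 + (p/100)(0 − 222), so p ≈ 100×(113 − 222)/(0 − 222) = -10900/-222 = 49.10.
p = 49 reproduces all three channels after rounding.

49%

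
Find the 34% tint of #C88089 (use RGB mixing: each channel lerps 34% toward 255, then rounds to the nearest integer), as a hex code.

#DBABB1

#C88089 is rgb(200, 128, 137).
A 34% tint moves each channel 34% toward 255:
  R: 200 + 18.7 = 218.7 → 219
  G: 128 + 0.34×(255−128) = 128 + 43.18 = 171.18 → 171
  B: 137 + 0.34×(255−137) = 137 + 40.12 = 177.12 → 177
rgb(219, 171, 177) = #DBABB1.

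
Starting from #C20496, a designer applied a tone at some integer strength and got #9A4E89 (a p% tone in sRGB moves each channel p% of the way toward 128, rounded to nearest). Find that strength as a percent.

60%

#C20496 is rgb(194, 4, 150); #9A4E89 is rgb(154, 78, 137).
On the G channel (widest range): 78 ≈ 4 + (p/100)(128 − 4), so p ≈ 100×(78 − 4)/(128 − 4) = 7400/124 = 59.68.
p = 60 reproduces all three channels after rounding.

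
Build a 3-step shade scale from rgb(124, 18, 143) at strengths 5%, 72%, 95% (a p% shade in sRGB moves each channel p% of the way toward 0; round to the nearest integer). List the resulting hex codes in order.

5%: (124 − 6.2 = 117.8→118, 18 − 0.9 = 17.1→17, 143 − 7.15 = 135.85→136) → #761188
72%: (124 − 89.28 = 34.72→35, 18 − 12.96 = 5.04→5, 143 − 102.96 = 40.04→40) → #230528
95%: (124 − 117.8 = 6.2→6, 18 − 17.1 = 0.9→1, 143 − 135.85 = 7.15→7) → #060107

#761188, #230528, #060107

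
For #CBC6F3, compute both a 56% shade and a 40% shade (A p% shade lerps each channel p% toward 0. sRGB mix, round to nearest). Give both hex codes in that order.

#59576B, #7A7792

#CBC6F3 is rgb(203, 198, 243).
56% shade:
  R: 203 + 0.56×(0−203) = 203 − 113.68 = 89.32 → 89
  G: 198 + 0.56×(0−198) = 198 − 110.88 = 87.12 → 87
  B: 243 − 136.08 = 106.92 → 107
  → #59576B
40% shade:
  R: 203 + 0.4×(0−203) = 203 − 81.2 = 121.8 → 122
  G: 198 + 0.4×(0−198) = 198 − 79.2 = 118.8 → 119
  B: 243 − 97.2 = 145.8 → 146
  → #7A7792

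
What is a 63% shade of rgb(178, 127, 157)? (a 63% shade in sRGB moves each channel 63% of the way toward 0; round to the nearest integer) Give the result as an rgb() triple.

Per channel, c → c + 0.63(0 − c):
  R: 178 − 112.14 = 65.86 → 66
  G: 127 − 80.01 = 46.99 → 47
  B: 157 + 0.63×(0−157) = 157 − 98.91 = 58.09 → 58

rgb(66, 47, 58)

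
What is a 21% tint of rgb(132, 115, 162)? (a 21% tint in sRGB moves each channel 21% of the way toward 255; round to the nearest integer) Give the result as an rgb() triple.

A 21% tint moves each channel 21% toward 255:
  R: 132 + 25.83 = 157.83 → 158
  G: 115 + 0.21×(255−115) = 115 + 29.4 = 144.4 → 144
  B: 162 + 0.21×(255−162) = 162 + 19.53 = 181.53 → 182

rgb(158, 144, 182)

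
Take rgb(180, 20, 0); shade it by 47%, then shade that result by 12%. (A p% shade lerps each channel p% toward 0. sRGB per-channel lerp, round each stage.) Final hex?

Lerp each channel 47% toward 0:
  R: 180 + 0.47×(0−180) = 180 − 84.6 = 95.4 → 95
  G: 20 + 0.47×(0−20) = 20 − 9.4 = 10.6 → 11
  B: 0 + 0 = 0 → 0
After the shade: rgb(95, 11, 0) = #5f0b00.
Per channel, c → c + 0.12(0 − c):
  R: 95 − 11.4 = 83.6 → 84
  G: 11 + 0.12×(0−11) = 11 − 1.32 = 9.68 → 10
  B: 0 + 0 = 0 → 0
rgb(84, 10, 0) = #540a00.

#540a00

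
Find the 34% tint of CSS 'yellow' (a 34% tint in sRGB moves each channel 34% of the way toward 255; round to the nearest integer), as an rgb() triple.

rgb(255, 255, 87)

CSS yellow is rgb(255, 255, 0).
Lerp each channel 34% toward 255:
  R: 255 + 0.34×(255−255) = 255 + 0 = 255 → 255
  G: 255 + 0.34×(255−255) = 255 + 0 = 255 → 255
  B: 0 + 0.34×(255−0) = 0 + 86.7 = 86.7 → 87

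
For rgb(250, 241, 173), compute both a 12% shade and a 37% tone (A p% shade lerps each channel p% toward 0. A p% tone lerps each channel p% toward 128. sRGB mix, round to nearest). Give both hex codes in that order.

12% shade:
  R: 250 + 0.12×(0−250) = 250 − 30 = 220 → 220
  G: 241 + 0.12×(0−241) = 241 − 28.92 = 212.08 → 212
  B: 173 − 20.76 = 152.24 → 152
  → #dcd498
37% tone:
  R: 250 − 45.14 = 204.86 → 205
  G: 241 − 41.81 = 199.19 → 199
  B: 173 + 0.37×(128−173) = 173 − 16.65 = 156.35 → 156
  → #cdc79c

#dcd498, #cdc79c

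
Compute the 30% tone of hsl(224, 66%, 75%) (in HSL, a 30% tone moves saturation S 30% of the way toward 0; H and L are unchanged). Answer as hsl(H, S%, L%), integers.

hsl(224, 46%, 75%)

S moves 30% from 66 toward 0: 66 − 19.8 = 46.2 → 46.
H and L are unchanged.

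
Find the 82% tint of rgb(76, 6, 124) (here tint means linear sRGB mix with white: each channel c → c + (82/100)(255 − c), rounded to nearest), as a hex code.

#DFD2E7

Lerp each channel 82% toward 255:
  R: 76 + 146.78 = 222.78 → 223
  G: 6 + 204.18 = 210.18 → 210
  B: 124 + 0.82×(255−124) = 124 + 107.42 = 231.42 → 231
rgb(223, 210, 231) = #DFD2E7.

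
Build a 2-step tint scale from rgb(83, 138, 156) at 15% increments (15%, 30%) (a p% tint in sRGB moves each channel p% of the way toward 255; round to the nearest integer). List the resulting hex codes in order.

15%: (83 + 25.8 = 108.8→109, 138 + 17.55 = 155.55→156, 156 + 14.85 = 170.85→171) → #6D9CAB
30%: (83 + 51.6 = 134.6→135, 138 + 35.1 = 173.1→173, 156 + 29.7 = 185.7→186) → #87ADBA

#6D9CAB, #87ADBA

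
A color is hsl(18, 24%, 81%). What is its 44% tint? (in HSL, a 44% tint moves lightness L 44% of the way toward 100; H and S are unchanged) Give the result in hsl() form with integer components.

L moves 44% from 81 toward 100: 81 + 8.36 = 89.36 → 89.
H and S are unchanged.

hsl(18, 24%, 89%)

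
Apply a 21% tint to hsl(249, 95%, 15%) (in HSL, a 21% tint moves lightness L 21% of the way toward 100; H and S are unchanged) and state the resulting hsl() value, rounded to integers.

hsl(249, 95%, 33%)

L moves 21% from 15 toward 100: 15 + 17.85 = 32.85 → 33.
H and S are unchanged.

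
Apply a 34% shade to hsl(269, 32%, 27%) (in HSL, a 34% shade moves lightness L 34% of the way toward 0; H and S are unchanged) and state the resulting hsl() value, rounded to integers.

L moves 34% from 27 toward 0: 27 − 9.18 = 17.82 → 18.
H and S are unchanged.

hsl(269, 32%, 18%)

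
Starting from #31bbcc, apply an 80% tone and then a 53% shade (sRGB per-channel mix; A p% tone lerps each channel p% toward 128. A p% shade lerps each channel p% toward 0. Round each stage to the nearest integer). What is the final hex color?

#31bbcc is rgb(49, 187, 204).
Per channel, c → c + 0.8(128 − c):
  R: 49 + 0.8×(128−49) = 49 + 63.2 = 112.2 → 112
  G: 187 + 0.8×(128−187) = 187 − 47.2 = 139.8 → 140
  B: 204 + 0.8×(128−204) = 204 − 60.8 = 143.2 → 143
After the tone: rgb(112, 140, 143) = #708c8f.
Lerp each channel 53% toward 0:
  R: 112 − 59.36 = 52.64 → 53
  G: 140 + 0.53×(0−140) = 140 − 74.2 = 65.8 → 66
  B: 143 + 0.53×(0−143) = 143 − 75.79 = 67.21 → 67
rgb(53, 66, 67) = #354243.

#354243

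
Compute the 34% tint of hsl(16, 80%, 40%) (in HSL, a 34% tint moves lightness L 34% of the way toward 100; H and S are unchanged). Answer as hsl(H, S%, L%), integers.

L moves 34% from 40 toward 100: 40 + 20.4 = 60.4 → 60.
H and S are unchanged.

hsl(16, 80%, 60%)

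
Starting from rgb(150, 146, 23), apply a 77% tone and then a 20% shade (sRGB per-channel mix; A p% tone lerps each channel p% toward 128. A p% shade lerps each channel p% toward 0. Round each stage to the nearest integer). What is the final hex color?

#6a6a53

Lerp each channel 77% toward 128:
  R: 150 − 16.94 = 133.06 → 133
  G: 146 + 0.77×(128−146) = 146 − 13.86 = 132.14 → 132
  B: 23 + 0.77×(128−23) = 23 + 80.85 = 103.85 → 104
After the tone: rgb(133, 132, 104) = #858468.
A 20% shade moves each channel 20% toward 0:
  R: 133 + 0.2×(0−133) = 133 − 26.6 = 106.4 → 106
  G: 132 + 0.2×(0−132) = 132 − 26.4 = 105.6 → 106
  B: 104 + 0.2×(0−104) = 104 − 20.8 = 83.2 → 83
rgb(106, 106, 83) = #6a6a53.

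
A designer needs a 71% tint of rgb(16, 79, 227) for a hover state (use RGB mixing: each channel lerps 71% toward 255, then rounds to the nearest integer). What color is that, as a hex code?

Lerp each channel 71% toward 255:
  R: 16 + 0.71×(255−16) = 16 + 169.69 = 185.69 → 186
  G: 79 + 124.96 = 203.96 → 204
  B: 227 + 0.71×(255−227) = 227 + 19.88 = 246.88 → 247
rgb(186, 204, 247) = #BACCF7.

#BACCF7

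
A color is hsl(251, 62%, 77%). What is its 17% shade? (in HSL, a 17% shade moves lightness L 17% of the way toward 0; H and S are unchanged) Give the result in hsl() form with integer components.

L moves 17% from 77 toward 0: 77 − 13.09 = 63.91 → 64.
H and S are unchanged.

hsl(251, 62%, 64%)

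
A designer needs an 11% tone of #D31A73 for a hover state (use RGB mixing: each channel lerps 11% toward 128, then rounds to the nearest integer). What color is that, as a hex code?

#D31A73 is rgb(211, 26, 115).
An 11% tone moves each channel 11% toward 128:
  R: 211 − 9.13 = 201.87 → 202
  G: 26 + 0.11×(128−26) = 26 + 11.22 = 37.22 → 37
  B: 115 + 0.11×(128−115) = 115 + 1.43 = 116.43 → 116
rgb(202, 37, 116) = #CA2574.

#CA2574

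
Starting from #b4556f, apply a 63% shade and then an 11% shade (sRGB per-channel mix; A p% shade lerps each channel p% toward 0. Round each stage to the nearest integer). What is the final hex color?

#3c1c24

#b4556f is rgb(180, 85, 111).
Lerp each channel 63% toward 0:
  R: 180 + 0.63×(0−180) = 180 − 113.4 = 66.6 → 67
  G: 85 + 0.63×(0−85) = 85 − 53.55 = 31.45 → 31
  B: 111 − 69.93 = 41.07 → 41
After the shade: rgb(67, 31, 41) = #431f29.
Lerp each channel 11% toward 0:
  R: 67 − 7.37 = 59.63 → 60
  G: 31 − 3.41 = 27.59 → 28
  B: 41 − 4.51 = 36.49 → 36
rgb(60, 28, 36) = #3c1c24.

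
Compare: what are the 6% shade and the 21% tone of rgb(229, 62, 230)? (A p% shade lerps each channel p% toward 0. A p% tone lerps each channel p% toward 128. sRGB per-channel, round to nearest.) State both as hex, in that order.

6% shade:
  R: 229 + 0.06×(0−229) = 229 − 13.74 = 215.26 → 215
  G: 62 + 0.06×(0−62) = 62 − 3.72 = 58.28 → 58
  B: 230 + 0.06×(0−230) = 230 − 13.8 = 216.2 → 216
  → #d73ad8
21% tone:
  R: 229 − 21.21 = 207.79 → 208
  G: 62 + 13.86 = 75.86 → 76
  B: 230 − 21.42 = 208.58 → 209
  → #d04cd1

#d73ad8, #d04cd1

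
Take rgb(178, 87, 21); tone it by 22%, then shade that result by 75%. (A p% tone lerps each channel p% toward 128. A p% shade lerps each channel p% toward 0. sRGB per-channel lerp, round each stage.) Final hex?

#2A180B

Per channel, c → c + 0.22(128 − c):
  R: 178 + 0.22×(128−178) = 178 − 11 = 167 → 167
  G: 87 + 0.22×(128−87) = 87 + 9.02 = 96.02 → 96
  B: 21 + 23.54 = 44.54 → 45
After the tone: rgb(167, 96, 45) = #A7602D.
Per channel, c → c + 0.75(0 − c):
  R: 167 + 0.75×(0−167) = 167 − 125.25 = 41.75 → 42
  G: 96 + 0.75×(0−96) = 96 − 72 = 24 → 24
  B: 45 − 33.75 = 11.25 → 11
rgb(42, 24, 11) = #2A180B.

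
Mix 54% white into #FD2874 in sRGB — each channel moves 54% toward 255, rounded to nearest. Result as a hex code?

#FE9CBF

#FD2874 is rgb(253, 40, 116).
Lerp each channel 54% toward 255:
  R: 253 + 1.08 = 254.08 → 254
  G: 40 + 0.54×(255−40) = 40 + 116.1 = 156.1 → 156
  B: 116 + 0.54×(255−116) = 116 + 75.06 = 191.06 → 191
rgb(254, 156, 191) = #FE9CBF.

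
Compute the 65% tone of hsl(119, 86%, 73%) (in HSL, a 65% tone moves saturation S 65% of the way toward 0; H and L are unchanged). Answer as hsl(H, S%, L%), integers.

S moves 65% from 86 toward 0: 86 − 55.9 = 30.1 → 30.
H and L are unchanged.

hsl(119, 30%, 73%)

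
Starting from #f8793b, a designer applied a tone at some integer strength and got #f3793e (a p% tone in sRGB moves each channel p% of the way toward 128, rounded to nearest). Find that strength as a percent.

#f8793b is rgb(248, 121, 59); #f3793e is rgb(243, 121, 62).
On the R channel (widest range): 243 ≈ 248 + (p/100)(128 − 248), so p ≈ 100×(243 − 248)/(128 − 248) = -500/-120 = 4.17.
p = 4 reproduces all three channels after rounding.

4%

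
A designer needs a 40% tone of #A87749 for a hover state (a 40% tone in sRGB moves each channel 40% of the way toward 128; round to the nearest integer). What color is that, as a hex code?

#987B5F

#A87749 is rgb(168, 119, 73).
Per channel, c → c + 0.4(128 − c):
  R: 168 + 0.4×(128−168) = 168 − 16 = 152 → 152
  G: 119 + 0.4×(128−119) = 119 + 3.6 = 122.6 → 123
  B: 73 + 0.4×(128−73) = 73 + 22 = 95 → 95
rgb(152, 123, 95) = #987B5F.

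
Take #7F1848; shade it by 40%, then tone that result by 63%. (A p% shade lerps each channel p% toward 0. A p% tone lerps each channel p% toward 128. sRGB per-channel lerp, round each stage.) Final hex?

#6D5661

#7F1848 is rgb(127, 24, 72).
Lerp each channel 40% toward 0:
  R: 127 + 0.4×(0−127) = 127 − 50.8 = 76.2 → 76
  G: 24 − 9.6 = 14.4 → 14
  B: 72 − 28.8 = 43.2 → 43
After the shade: rgb(76, 14, 43) = #4C0E2B.
A 63% tone moves each channel 63% toward 128:
  R: 76 + 32.76 = 108.76 → 109
  G: 14 + 0.63×(128−14) = 14 + 71.82 = 85.82 → 86
  B: 43 + 53.55 = 96.55 → 97
rgb(109, 86, 97) = #6D5661.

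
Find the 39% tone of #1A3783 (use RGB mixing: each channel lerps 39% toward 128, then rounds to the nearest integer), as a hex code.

#1A3783 is rgb(26, 55, 131).
Lerp each channel 39% toward 128:
  R: 26 + 39.78 = 65.78 → 66
  G: 55 + 28.47 = 83.47 → 83
  B: 131 + 0.39×(128−131) = 131 − 1.17 = 129.83 → 130
rgb(66, 83, 130) = #425382.

#425382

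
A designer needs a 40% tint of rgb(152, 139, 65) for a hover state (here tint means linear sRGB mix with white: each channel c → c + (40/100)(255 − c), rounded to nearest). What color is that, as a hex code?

Lerp each channel 40% toward 255:
  R: 152 + 0.4×(255−152) = 152 + 41.2 = 193.2 → 193
  G: 139 + 0.4×(255−139) = 139 + 46.4 = 185.4 → 185
  B: 65 + 0.4×(255−65) = 65 + 76 = 141 → 141
rgb(193, 185, 141) = #c1b98d.

#c1b98d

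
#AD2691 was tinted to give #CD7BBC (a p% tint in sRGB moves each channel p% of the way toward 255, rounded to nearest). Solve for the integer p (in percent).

39%

#AD2691 is rgb(173, 38, 145); #CD7BBC is rgb(205, 123, 188).
On the G channel (widest range): 123 ≈ 38 + (p/100)(255 − 38), so p ≈ 100×(123 − 38)/(255 − 38) = 8500/217 = 39.17.
p = 39 reproduces all three channels after rounding.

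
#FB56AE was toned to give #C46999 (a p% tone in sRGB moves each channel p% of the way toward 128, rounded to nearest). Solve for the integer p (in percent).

45%

#FB56AE is rgb(251, 86, 174); #C46999 is rgb(196, 105, 153).
On the R channel (widest range): 196 ≈ 251 + (p/100)(128 − 251), so p ≈ 100×(196 − 251)/(128 − 251) = -5500/-123 = 44.72.
p = 45 reproduces all three channels after rounding.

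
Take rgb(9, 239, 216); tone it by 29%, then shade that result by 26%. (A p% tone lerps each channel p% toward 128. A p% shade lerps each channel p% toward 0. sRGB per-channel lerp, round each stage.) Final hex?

Lerp each channel 29% toward 128:
  R: 9 + 34.51 = 43.51 → 44
  G: 239 + 0.29×(128−239) = 239 − 32.19 = 206.81 → 207
  B: 216 + 0.29×(128−216) = 216 − 25.52 = 190.48 → 190
After the tone: rgb(44, 207, 190) = #2CCFBE.
Lerp each channel 26% toward 0:
  R: 44 + 0.26×(0−44) = 44 − 11.44 = 32.56 → 33
  G: 207 + 0.26×(0−207) = 207 − 53.82 = 153.18 → 153
  B: 190 + 0.26×(0−190) = 190 − 49.4 = 140.6 → 141
rgb(33, 153, 141) = #21998D.

#21998D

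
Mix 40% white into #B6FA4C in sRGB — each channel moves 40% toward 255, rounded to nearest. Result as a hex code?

#B6FA4C is rgb(182, 250, 76).
A 40% tint moves each channel 40% toward 255:
  R: 182 + 29.2 = 211.2 → 211
  G: 250 + 0.4×(255−250) = 250 + 2 = 252 → 252
  B: 76 + 0.4×(255−76) = 76 + 71.6 = 147.6 → 148
rgb(211, 252, 148) = #D3FC94.

#D3FC94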